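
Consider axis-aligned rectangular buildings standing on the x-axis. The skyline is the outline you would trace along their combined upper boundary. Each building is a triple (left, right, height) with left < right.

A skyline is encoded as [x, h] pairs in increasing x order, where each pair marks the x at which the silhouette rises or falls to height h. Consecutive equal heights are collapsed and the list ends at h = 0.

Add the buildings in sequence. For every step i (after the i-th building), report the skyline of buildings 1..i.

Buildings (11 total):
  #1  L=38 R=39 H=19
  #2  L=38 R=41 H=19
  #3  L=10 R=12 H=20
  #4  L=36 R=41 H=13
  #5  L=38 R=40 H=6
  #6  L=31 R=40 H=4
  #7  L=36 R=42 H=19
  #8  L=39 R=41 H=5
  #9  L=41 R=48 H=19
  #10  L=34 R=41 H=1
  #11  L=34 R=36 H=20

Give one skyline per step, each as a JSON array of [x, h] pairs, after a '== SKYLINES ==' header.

== SKYLINES ==
[[38,19],[39,0]]
[[38,19],[41,0]]
[[10,20],[12,0],[38,19],[41,0]]
[[10,20],[12,0],[36,13],[38,19],[41,0]]
[[10,20],[12,0],[36,13],[38,19],[41,0]]
[[10,20],[12,0],[31,4],[36,13],[38,19],[41,0]]
[[10,20],[12,0],[31,4],[36,19],[42,0]]
[[10,20],[12,0],[31,4],[36,19],[42,0]]
[[10,20],[12,0],[31,4],[36,19],[48,0]]
[[10,20],[12,0],[31,4],[36,19],[48,0]]
[[10,20],[12,0],[31,4],[34,20],[36,19],[48,0]]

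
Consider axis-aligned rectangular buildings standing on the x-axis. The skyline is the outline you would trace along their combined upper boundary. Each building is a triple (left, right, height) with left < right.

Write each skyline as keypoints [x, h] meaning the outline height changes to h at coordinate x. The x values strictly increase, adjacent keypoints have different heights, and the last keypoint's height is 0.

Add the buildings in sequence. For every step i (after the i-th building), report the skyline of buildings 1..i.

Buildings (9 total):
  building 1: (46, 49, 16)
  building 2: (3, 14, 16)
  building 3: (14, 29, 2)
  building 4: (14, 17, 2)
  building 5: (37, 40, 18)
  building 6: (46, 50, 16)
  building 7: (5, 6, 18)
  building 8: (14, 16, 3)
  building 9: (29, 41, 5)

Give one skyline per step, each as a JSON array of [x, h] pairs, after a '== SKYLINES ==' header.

== SKYLINES ==
[[46,16],[49,0]]
[[3,16],[14,0],[46,16],[49,0]]
[[3,16],[14,2],[29,0],[46,16],[49,0]]
[[3,16],[14,2],[29,0],[46,16],[49,0]]
[[3,16],[14,2],[29,0],[37,18],[40,0],[46,16],[49,0]]
[[3,16],[14,2],[29,0],[37,18],[40,0],[46,16],[50,0]]
[[3,16],[5,18],[6,16],[14,2],[29,0],[37,18],[40,0],[46,16],[50,0]]
[[3,16],[5,18],[6,16],[14,3],[16,2],[29,0],[37,18],[40,0],[46,16],[50,0]]
[[3,16],[5,18],[6,16],[14,3],[16,2],[29,5],[37,18],[40,5],[41,0],[46,16],[50,0]]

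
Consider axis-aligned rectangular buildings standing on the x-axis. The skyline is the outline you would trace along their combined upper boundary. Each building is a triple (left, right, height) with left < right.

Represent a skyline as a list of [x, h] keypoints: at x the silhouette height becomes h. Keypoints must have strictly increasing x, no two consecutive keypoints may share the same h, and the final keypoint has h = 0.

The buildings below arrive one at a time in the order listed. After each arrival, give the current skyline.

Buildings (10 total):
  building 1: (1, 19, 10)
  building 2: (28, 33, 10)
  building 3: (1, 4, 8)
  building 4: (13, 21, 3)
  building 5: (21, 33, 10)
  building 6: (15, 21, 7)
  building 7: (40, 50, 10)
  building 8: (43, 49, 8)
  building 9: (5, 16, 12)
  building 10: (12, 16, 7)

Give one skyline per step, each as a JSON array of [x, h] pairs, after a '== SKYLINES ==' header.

== SKYLINES ==
[[1,10],[19,0]]
[[1,10],[19,0],[28,10],[33,0]]
[[1,10],[19,0],[28,10],[33,0]]
[[1,10],[19,3],[21,0],[28,10],[33,0]]
[[1,10],[19,3],[21,10],[33,0]]
[[1,10],[19,7],[21,10],[33,0]]
[[1,10],[19,7],[21,10],[33,0],[40,10],[50,0]]
[[1,10],[19,7],[21,10],[33,0],[40,10],[50,0]]
[[1,10],[5,12],[16,10],[19,7],[21,10],[33,0],[40,10],[50,0]]
[[1,10],[5,12],[16,10],[19,7],[21,10],[33,0],[40,10],[50,0]]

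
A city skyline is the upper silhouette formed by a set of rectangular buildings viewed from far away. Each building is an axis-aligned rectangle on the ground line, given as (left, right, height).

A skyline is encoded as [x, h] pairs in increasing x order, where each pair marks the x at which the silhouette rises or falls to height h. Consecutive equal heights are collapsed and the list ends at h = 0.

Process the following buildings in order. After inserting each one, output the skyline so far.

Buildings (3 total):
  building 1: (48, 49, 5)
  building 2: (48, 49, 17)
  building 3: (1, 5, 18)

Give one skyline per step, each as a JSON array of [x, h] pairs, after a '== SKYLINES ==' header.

== SKYLINES ==
[[48,5],[49,0]]
[[48,17],[49,0]]
[[1,18],[5,0],[48,17],[49,0]]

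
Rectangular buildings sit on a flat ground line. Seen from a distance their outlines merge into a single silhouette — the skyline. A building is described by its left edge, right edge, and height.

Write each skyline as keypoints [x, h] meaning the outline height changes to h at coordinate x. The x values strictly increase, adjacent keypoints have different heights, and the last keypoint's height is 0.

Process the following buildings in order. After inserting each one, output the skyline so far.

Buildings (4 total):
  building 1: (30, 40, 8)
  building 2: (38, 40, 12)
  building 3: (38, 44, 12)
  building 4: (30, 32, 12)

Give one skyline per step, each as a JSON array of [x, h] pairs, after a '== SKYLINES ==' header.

== SKYLINES ==
[[30,8],[40,0]]
[[30,8],[38,12],[40,0]]
[[30,8],[38,12],[44,0]]
[[30,12],[32,8],[38,12],[44,0]]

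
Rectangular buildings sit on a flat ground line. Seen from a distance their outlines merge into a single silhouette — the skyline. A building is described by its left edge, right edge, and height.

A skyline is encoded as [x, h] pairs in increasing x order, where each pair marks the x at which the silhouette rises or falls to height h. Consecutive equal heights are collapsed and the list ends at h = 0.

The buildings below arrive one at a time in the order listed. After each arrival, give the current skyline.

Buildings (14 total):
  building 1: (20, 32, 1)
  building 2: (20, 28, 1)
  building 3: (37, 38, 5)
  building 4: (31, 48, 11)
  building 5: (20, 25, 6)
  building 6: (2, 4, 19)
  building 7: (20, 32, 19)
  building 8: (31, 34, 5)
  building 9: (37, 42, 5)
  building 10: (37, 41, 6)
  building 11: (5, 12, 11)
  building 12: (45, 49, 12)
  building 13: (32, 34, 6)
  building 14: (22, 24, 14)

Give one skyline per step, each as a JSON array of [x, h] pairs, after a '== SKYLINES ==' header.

== SKYLINES ==
[[20,1],[32,0]]
[[20,1],[32,0]]
[[20,1],[32,0],[37,5],[38,0]]
[[20,1],[31,11],[48,0]]
[[20,6],[25,1],[31,11],[48,0]]
[[2,19],[4,0],[20,6],[25,1],[31,11],[48,0]]
[[2,19],[4,0],[20,19],[32,11],[48,0]]
[[2,19],[4,0],[20,19],[32,11],[48,0]]
[[2,19],[4,0],[20,19],[32,11],[48,0]]
[[2,19],[4,0],[20,19],[32,11],[48,0]]
[[2,19],[4,0],[5,11],[12,0],[20,19],[32,11],[48,0]]
[[2,19],[4,0],[5,11],[12,0],[20,19],[32,11],[45,12],[49,0]]
[[2,19],[4,0],[5,11],[12,0],[20,19],[32,11],[45,12],[49,0]]
[[2,19],[4,0],[5,11],[12,0],[20,19],[32,11],[45,12],[49,0]]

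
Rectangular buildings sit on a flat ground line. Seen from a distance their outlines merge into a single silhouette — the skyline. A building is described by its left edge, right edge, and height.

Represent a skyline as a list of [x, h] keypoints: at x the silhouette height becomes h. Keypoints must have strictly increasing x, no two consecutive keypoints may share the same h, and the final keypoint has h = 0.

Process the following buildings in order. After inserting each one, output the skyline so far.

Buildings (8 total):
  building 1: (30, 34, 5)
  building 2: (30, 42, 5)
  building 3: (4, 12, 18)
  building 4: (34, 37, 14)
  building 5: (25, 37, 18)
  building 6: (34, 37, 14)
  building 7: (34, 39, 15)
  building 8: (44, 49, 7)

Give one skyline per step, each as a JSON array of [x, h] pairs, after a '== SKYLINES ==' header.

== SKYLINES ==
[[30,5],[34,0]]
[[30,5],[42,0]]
[[4,18],[12,0],[30,5],[42,0]]
[[4,18],[12,0],[30,5],[34,14],[37,5],[42,0]]
[[4,18],[12,0],[25,18],[37,5],[42,0]]
[[4,18],[12,0],[25,18],[37,5],[42,0]]
[[4,18],[12,0],[25,18],[37,15],[39,5],[42,0]]
[[4,18],[12,0],[25,18],[37,15],[39,5],[42,0],[44,7],[49,0]]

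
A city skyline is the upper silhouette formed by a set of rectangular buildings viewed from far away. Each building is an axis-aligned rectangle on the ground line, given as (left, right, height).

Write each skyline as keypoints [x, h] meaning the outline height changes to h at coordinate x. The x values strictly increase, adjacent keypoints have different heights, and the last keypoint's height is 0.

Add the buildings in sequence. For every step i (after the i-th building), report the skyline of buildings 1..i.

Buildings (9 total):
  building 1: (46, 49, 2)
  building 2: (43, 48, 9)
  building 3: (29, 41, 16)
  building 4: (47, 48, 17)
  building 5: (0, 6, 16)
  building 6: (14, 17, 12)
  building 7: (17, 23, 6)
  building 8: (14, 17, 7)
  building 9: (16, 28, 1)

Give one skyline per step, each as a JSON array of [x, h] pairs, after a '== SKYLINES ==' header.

== SKYLINES ==
[[46,2],[49,0]]
[[43,9],[48,2],[49,0]]
[[29,16],[41,0],[43,9],[48,2],[49,0]]
[[29,16],[41,0],[43,9],[47,17],[48,2],[49,0]]
[[0,16],[6,0],[29,16],[41,0],[43,9],[47,17],[48,2],[49,0]]
[[0,16],[6,0],[14,12],[17,0],[29,16],[41,0],[43,9],[47,17],[48,2],[49,0]]
[[0,16],[6,0],[14,12],[17,6],[23,0],[29,16],[41,0],[43,9],[47,17],[48,2],[49,0]]
[[0,16],[6,0],[14,12],[17,6],[23,0],[29,16],[41,0],[43,9],[47,17],[48,2],[49,0]]
[[0,16],[6,0],[14,12],[17,6],[23,1],[28,0],[29,16],[41,0],[43,9],[47,17],[48,2],[49,0]]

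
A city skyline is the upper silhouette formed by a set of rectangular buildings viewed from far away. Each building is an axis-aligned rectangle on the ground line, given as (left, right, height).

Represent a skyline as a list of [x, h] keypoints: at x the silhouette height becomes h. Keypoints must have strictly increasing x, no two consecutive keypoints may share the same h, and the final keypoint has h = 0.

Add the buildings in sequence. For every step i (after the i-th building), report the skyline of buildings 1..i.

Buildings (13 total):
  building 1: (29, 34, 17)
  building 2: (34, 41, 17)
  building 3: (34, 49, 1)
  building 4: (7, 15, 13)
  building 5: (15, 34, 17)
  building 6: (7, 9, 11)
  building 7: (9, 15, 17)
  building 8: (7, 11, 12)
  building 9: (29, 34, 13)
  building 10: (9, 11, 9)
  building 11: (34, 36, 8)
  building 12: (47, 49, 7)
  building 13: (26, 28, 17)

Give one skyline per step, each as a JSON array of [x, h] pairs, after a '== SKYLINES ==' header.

== SKYLINES ==
[[29,17],[34,0]]
[[29,17],[41,0]]
[[29,17],[41,1],[49,0]]
[[7,13],[15,0],[29,17],[41,1],[49,0]]
[[7,13],[15,17],[41,1],[49,0]]
[[7,13],[15,17],[41,1],[49,0]]
[[7,13],[9,17],[41,1],[49,0]]
[[7,13],[9,17],[41,1],[49,0]]
[[7,13],[9,17],[41,1],[49,0]]
[[7,13],[9,17],[41,1],[49,0]]
[[7,13],[9,17],[41,1],[49,0]]
[[7,13],[9,17],[41,1],[47,7],[49,0]]
[[7,13],[9,17],[41,1],[47,7],[49,0]]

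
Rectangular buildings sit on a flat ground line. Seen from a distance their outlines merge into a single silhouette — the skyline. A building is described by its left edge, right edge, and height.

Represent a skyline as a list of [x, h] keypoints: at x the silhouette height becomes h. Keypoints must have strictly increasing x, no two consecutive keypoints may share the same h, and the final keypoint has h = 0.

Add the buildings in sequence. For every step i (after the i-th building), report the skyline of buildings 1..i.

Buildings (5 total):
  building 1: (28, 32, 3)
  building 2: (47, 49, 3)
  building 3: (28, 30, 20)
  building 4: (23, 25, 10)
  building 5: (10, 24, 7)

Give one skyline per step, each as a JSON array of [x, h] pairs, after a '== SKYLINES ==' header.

== SKYLINES ==
[[28,3],[32,0]]
[[28,3],[32,0],[47,3],[49,0]]
[[28,20],[30,3],[32,0],[47,3],[49,0]]
[[23,10],[25,0],[28,20],[30,3],[32,0],[47,3],[49,0]]
[[10,7],[23,10],[25,0],[28,20],[30,3],[32,0],[47,3],[49,0]]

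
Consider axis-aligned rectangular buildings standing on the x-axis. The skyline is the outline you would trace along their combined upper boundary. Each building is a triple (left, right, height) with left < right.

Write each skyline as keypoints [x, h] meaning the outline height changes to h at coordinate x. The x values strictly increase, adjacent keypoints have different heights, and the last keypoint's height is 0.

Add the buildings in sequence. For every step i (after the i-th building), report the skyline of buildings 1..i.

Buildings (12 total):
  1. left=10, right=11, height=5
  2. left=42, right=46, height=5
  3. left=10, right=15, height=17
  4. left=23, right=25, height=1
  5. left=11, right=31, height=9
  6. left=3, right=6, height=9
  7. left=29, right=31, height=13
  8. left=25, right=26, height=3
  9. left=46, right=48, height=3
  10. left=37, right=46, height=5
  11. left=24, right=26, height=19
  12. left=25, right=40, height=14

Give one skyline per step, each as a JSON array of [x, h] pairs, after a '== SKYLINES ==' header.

== SKYLINES ==
[[10,5],[11,0]]
[[10,5],[11,0],[42,5],[46,0]]
[[10,17],[15,0],[42,5],[46,0]]
[[10,17],[15,0],[23,1],[25,0],[42,5],[46,0]]
[[10,17],[15,9],[31,0],[42,5],[46,0]]
[[3,9],[6,0],[10,17],[15,9],[31,0],[42,5],[46,0]]
[[3,9],[6,0],[10,17],[15,9],[29,13],[31,0],[42,5],[46,0]]
[[3,9],[6,0],[10,17],[15,9],[29,13],[31,0],[42,5],[46,0]]
[[3,9],[6,0],[10,17],[15,9],[29,13],[31,0],[42,5],[46,3],[48,0]]
[[3,9],[6,0],[10,17],[15,9],[29,13],[31,0],[37,5],[46,3],[48,0]]
[[3,9],[6,0],[10,17],[15,9],[24,19],[26,9],[29,13],[31,0],[37,5],[46,3],[48,0]]
[[3,9],[6,0],[10,17],[15,9],[24,19],[26,14],[40,5],[46,3],[48,0]]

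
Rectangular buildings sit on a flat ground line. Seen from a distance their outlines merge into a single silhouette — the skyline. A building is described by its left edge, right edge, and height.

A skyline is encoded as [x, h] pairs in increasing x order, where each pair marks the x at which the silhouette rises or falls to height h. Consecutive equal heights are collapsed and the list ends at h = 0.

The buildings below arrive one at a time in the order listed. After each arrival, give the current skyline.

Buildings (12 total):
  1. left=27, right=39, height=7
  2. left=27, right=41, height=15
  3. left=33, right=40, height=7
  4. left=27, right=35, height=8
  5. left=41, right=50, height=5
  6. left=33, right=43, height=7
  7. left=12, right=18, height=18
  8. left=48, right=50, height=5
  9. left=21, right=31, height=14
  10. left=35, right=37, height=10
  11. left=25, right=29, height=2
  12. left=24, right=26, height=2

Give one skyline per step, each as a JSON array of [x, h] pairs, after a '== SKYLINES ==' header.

== SKYLINES ==
[[27,7],[39,0]]
[[27,15],[41,0]]
[[27,15],[41,0]]
[[27,15],[41,0]]
[[27,15],[41,5],[50,0]]
[[27,15],[41,7],[43,5],[50,0]]
[[12,18],[18,0],[27,15],[41,7],[43,5],[50,0]]
[[12,18],[18,0],[27,15],[41,7],[43,5],[50,0]]
[[12,18],[18,0],[21,14],[27,15],[41,7],[43,5],[50,0]]
[[12,18],[18,0],[21,14],[27,15],[41,7],[43,5],[50,0]]
[[12,18],[18,0],[21,14],[27,15],[41,7],[43,5],[50,0]]
[[12,18],[18,0],[21,14],[27,15],[41,7],[43,5],[50,0]]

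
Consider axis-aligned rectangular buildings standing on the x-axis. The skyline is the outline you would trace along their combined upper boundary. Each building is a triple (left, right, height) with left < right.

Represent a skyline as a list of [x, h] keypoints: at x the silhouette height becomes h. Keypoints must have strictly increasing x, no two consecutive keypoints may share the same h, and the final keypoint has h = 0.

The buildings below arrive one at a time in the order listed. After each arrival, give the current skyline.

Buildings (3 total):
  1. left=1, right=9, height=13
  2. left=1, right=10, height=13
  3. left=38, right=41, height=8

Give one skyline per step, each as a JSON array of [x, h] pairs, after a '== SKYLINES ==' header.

== SKYLINES ==
[[1,13],[9,0]]
[[1,13],[10,0]]
[[1,13],[10,0],[38,8],[41,0]]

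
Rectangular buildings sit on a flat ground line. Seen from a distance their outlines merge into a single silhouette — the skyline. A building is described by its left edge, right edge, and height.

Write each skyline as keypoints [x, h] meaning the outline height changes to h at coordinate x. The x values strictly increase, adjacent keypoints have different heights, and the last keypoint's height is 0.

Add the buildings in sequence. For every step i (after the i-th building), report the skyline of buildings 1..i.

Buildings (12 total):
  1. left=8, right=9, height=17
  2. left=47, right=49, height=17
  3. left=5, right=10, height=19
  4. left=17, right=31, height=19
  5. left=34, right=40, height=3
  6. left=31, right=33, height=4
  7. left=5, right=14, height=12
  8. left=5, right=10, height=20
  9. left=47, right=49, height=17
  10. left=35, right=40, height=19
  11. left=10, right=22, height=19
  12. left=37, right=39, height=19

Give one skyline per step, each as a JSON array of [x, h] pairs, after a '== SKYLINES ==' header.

== SKYLINES ==
[[8,17],[9,0]]
[[8,17],[9,0],[47,17],[49,0]]
[[5,19],[10,0],[47,17],[49,0]]
[[5,19],[10,0],[17,19],[31,0],[47,17],[49,0]]
[[5,19],[10,0],[17,19],[31,0],[34,3],[40,0],[47,17],[49,0]]
[[5,19],[10,0],[17,19],[31,4],[33,0],[34,3],[40,0],[47,17],[49,0]]
[[5,19],[10,12],[14,0],[17,19],[31,4],[33,0],[34,3],[40,0],[47,17],[49,0]]
[[5,20],[10,12],[14,0],[17,19],[31,4],[33,0],[34,3],[40,0],[47,17],[49,0]]
[[5,20],[10,12],[14,0],[17,19],[31,4],[33,0],[34,3],[40,0],[47,17],[49,0]]
[[5,20],[10,12],[14,0],[17,19],[31,4],[33,0],[34,3],[35,19],[40,0],[47,17],[49,0]]
[[5,20],[10,19],[31,4],[33,0],[34,3],[35,19],[40,0],[47,17],[49,0]]
[[5,20],[10,19],[31,4],[33,0],[34,3],[35,19],[40,0],[47,17],[49,0]]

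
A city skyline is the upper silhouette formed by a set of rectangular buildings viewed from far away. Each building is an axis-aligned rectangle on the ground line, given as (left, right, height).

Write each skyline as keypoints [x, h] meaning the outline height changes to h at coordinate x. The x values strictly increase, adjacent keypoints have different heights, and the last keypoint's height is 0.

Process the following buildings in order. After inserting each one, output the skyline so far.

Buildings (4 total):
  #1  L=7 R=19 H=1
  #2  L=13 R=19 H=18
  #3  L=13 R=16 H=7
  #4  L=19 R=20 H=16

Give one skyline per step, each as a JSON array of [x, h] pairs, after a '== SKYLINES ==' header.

== SKYLINES ==
[[7,1],[19,0]]
[[7,1],[13,18],[19,0]]
[[7,1],[13,18],[19,0]]
[[7,1],[13,18],[19,16],[20,0]]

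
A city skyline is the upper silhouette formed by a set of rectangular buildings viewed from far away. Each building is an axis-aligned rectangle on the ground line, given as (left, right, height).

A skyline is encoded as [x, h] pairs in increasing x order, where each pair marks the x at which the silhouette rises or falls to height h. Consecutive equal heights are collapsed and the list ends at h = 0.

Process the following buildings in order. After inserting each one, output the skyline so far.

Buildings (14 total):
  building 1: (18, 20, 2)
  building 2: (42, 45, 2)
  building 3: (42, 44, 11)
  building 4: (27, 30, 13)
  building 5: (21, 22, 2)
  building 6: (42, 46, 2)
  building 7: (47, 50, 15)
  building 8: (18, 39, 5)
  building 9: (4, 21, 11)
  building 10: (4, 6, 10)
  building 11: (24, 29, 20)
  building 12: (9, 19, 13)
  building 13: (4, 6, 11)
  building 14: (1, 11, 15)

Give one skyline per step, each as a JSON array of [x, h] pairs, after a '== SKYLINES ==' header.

== SKYLINES ==
[[18,2],[20,0]]
[[18,2],[20,0],[42,2],[45,0]]
[[18,2],[20,0],[42,11],[44,2],[45,0]]
[[18,2],[20,0],[27,13],[30,0],[42,11],[44,2],[45,0]]
[[18,2],[20,0],[21,2],[22,0],[27,13],[30,0],[42,11],[44,2],[45,0]]
[[18,2],[20,0],[21,2],[22,0],[27,13],[30,0],[42,11],[44,2],[46,0]]
[[18,2],[20,0],[21,2],[22,0],[27,13],[30,0],[42,11],[44,2],[46,0],[47,15],[50,0]]
[[18,5],[27,13],[30,5],[39,0],[42,11],[44,2],[46,0],[47,15],[50,0]]
[[4,11],[21,5],[27,13],[30,5],[39,0],[42,11],[44,2],[46,0],[47,15],[50,0]]
[[4,11],[21,5],[27,13],[30,5],[39,0],[42,11],[44,2],[46,0],[47,15],[50,0]]
[[4,11],[21,5],[24,20],[29,13],[30,5],[39,0],[42,11],[44,2],[46,0],[47,15],[50,0]]
[[4,11],[9,13],[19,11],[21,5],[24,20],[29,13],[30,5],[39,0],[42,11],[44,2],[46,0],[47,15],[50,0]]
[[4,11],[9,13],[19,11],[21,5],[24,20],[29,13],[30,5],[39,0],[42,11],[44,2],[46,0],[47,15],[50,0]]
[[1,15],[11,13],[19,11],[21,5],[24,20],[29,13],[30,5],[39,0],[42,11],[44,2],[46,0],[47,15],[50,0]]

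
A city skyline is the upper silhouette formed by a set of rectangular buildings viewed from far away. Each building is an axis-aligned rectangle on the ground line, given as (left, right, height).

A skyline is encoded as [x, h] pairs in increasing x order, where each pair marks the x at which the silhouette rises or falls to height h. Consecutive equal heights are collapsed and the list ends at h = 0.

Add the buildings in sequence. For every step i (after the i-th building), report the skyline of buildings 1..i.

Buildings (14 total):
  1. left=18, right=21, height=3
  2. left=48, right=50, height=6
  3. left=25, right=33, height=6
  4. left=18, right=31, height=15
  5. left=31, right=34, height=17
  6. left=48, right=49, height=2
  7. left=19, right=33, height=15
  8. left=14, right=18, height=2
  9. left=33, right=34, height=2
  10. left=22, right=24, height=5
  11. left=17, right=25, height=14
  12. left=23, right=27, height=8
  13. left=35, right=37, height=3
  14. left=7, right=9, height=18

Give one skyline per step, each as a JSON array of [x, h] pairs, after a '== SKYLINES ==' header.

== SKYLINES ==
[[18,3],[21,0]]
[[18,3],[21,0],[48,6],[50,0]]
[[18,3],[21,0],[25,6],[33,0],[48,6],[50,0]]
[[18,15],[31,6],[33,0],[48,6],[50,0]]
[[18,15],[31,17],[34,0],[48,6],[50,0]]
[[18,15],[31,17],[34,0],[48,6],[50,0]]
[[18,15],[31,17],[34,0],[48,6],[50,0]]
[[14,2],[18,15],[31,17],[34,0],[48,6],[50,0]]
[[14,2],[18,15],[31,17],[34,0],[48,6],[50,0]]
[[14,2],[18,15],[31,17],[34,0],[48,6],[50,0]]
[[14,2],[17,14],[18,15],[31,17],[34,0],[48,6],[50,0]]
[[14,2],[17,14],[18,15],[31,17],[34,0],[48,6],[50,0]]
[[14,2],[17,14],[18,15],[31,17],[34,0],[35,3],[37,0],[48,6],[50,0]]
[[7,18],[9,0],[14,2],[17,14],[18,15],[31,17],[34,0],[35,3],[37,0],[48,6],[50,0]]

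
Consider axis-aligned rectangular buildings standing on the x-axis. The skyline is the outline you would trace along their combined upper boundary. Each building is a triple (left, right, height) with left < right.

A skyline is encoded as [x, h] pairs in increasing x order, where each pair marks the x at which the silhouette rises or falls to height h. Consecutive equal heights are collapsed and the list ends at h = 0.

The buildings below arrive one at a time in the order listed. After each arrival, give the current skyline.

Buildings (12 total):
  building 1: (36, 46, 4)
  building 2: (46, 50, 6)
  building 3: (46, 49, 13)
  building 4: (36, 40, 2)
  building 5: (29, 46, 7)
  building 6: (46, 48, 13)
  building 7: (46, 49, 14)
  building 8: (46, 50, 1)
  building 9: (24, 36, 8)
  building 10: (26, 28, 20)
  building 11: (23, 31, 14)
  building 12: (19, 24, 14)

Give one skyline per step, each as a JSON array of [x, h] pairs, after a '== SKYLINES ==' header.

== SKYLINES ==
[[36,4],[46,0]]
[[36,4],[46,6],[50,0]]
[[36,4],[46,13],[49,6],[50,0]]
[[36,4],[46,13],[49,6],[50,0]]
[[29,7],[46,13],[49,6],[50,0]]
[[29,7],[46,13],[49,6],[50,0]]
[[29,7],[46,14],[49,6],[50,0]]
[[29,7],[46,14],[49,6],[50,0]]
[[24,8],[36,7],[46,14],[49,6],[50,0]]
[[24,8],[26,20],[28,8],[36,7],[46,14],[49,6],[50,0]]
[[23,14],[26,20],[28,14],[31,8],[36,7],[46,14],[49,6],[50,0]]
[[19,14],[26,20],[28,14],[31,8],[36,7],[46,14],[49,6],[50,0]]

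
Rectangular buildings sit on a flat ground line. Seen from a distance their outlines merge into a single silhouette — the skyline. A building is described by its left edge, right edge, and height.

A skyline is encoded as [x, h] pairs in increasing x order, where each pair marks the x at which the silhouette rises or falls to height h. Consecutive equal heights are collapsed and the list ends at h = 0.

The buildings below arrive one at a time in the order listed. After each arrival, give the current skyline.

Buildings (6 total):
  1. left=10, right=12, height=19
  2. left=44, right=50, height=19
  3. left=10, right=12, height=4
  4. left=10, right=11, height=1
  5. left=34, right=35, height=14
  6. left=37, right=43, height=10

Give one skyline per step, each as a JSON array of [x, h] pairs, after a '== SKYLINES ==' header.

== SKYLINES ==
[[10,19],[12,0]]
[[10,19],[12,0],[44,19],[50,0]]
[[10,19],[12,0],[44,19],[50,0]]
[[10,19],[12,0],[44,19],[50,0]]
[[10,19],[12,0],[34,14],[35,0],[44,19],[50,0]]
[[10,19],[12,0],[34,14],[35,0],[37,10],[43,0],[44,19],[50,0]]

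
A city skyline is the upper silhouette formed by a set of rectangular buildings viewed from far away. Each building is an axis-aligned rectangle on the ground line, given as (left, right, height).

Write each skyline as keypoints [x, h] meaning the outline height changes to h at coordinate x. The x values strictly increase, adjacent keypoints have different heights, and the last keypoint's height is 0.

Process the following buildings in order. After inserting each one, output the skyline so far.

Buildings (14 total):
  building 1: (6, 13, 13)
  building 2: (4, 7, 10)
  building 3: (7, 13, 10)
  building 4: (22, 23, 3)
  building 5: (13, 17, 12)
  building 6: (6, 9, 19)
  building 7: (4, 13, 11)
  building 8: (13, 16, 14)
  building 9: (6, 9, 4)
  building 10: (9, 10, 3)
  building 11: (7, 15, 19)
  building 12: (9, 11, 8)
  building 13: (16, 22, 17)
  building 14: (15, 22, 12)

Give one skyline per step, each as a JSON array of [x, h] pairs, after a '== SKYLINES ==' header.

== SKYLINES ==
[[6,13],[13,0]]
[[4,10],[6,13],[13,0]]
[[4,10],[6,13],[13,0]]
[[4,10],[6,13],[13,0],[22,3],[23,0]]
[[4,10],[6,13],[13,12],[17,0],[22,3],[23,0]]
[[4,10],[6,19],[9,13],[13,12],[17,0],[22,3],[23,0]]
[[4,11],[6,19],[9,13],[13,12],[17,0],[22,3],[23,0]]
[[4,11],[6,19],[9,13],[13,14],[16,12],[17,0],[22,3],[23,0]]
[[4,11],[6,19],[9,13],[13,14],[16,12],[17,0],[22,3],[23,0]]
[[4,11],[6,19],[9,13],[13,14],[16,12],[17,0],[22,3],[23,0]]
[[4,11],[6,19],[15,14],[16,12],[17,0],[22,3],[23,0]]
[[4,11],[6,19],[15,14],[16,12],[17,0],[22,3],[23,0]]
[[4,11],[6,19],[15,14],[16,17],[22,3],[23,0]]
[[4,11],[6,19],[15,14],[16,17],[22,3],[23,0]]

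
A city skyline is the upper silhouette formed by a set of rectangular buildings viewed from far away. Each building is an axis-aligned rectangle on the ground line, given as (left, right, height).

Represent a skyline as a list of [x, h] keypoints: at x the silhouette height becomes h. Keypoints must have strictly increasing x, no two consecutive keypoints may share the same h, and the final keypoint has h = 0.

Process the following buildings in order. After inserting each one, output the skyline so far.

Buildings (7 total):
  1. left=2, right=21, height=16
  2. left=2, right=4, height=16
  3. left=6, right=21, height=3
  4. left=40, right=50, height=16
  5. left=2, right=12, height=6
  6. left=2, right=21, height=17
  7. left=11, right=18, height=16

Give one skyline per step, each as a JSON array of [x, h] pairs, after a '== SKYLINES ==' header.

== SKYLINES ==
[[2,16],[21,0]]
[[2,16],[21,0]]
[[2,16],[21,0]]
[[2,16],[21,0],[40,16],[50,0]]
[[2,16],[21,0],[40,16],[50,0]]
[[2,17],[21,0],[40,16],[50,0]]
[[2,17],[21,0],[40,16],[50,0]]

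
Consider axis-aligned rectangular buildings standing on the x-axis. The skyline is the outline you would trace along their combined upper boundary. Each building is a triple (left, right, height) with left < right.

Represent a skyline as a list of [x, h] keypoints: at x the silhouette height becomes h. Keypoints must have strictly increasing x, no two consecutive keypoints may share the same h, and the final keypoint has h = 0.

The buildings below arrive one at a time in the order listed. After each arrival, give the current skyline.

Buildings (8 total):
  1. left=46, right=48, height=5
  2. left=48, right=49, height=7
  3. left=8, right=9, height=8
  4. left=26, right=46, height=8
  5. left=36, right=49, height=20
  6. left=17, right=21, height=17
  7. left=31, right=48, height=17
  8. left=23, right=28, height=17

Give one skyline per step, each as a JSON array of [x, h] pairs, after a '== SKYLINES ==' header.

== SKYLINES ==
[[46,5],[48,0]]
[[46,5],[48,7],[49,0]]
[[8,8],[9,0],[46,5],[48,7],[49,0]]
[[8,8],[9,0],[26,8],[46,5],[48,7],[49,0]]
[[8,8],[9,0],[26,8],[36,20],[49,0]]
[[8,8],[9,0],[17,17],[21,0],[26,8],[36,20],[49,0]]
[[8,8],[9,0],[17,17],[21,0],[26,8],[31,17],[36,20],[49,0]]
[[8,8],[9,0],[17,17],[21,0],[23,17],[28,8],[31,17],[36,20],[49,0]]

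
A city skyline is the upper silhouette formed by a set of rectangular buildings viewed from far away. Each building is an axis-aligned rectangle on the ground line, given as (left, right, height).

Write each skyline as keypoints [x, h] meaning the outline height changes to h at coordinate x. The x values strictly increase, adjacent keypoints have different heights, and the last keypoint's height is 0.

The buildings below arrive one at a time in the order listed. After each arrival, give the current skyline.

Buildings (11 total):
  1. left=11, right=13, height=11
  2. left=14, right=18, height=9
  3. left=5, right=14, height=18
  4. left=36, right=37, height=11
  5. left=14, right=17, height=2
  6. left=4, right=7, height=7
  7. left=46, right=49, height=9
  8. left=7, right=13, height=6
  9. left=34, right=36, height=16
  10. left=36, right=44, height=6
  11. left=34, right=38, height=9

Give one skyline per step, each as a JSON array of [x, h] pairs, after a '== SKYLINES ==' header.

== SKYLINES ==
[[11,11],[13,0]]
[[11,11],[13,0],[14,9],[18,0]]
[[5,18],[14,9],[18,0]]
[[5,18],[14,9],[18,0],[36,11],[37,0]]
[[5,18],[14,9],[18,0],[36,11],[37,0]]
[[4,7],[5,18],[14,9],[18,0],[36,11],[37,0]]
[[4,7],[5,18],[14,9],[18,0],[36,11],[37,0],[46,9],[49,0]]
[[4,7],[5,18],[14,9],[18,0],[36,11],[37,0],[46,9],[49,0]]
[[4,7],[5,18],[14,9],[18,0],[34,16],[36,11],[37,0],[46,9],[49,0]]
[[4,7],[5,18],[14,9],[18,0],[34,16],[36,11],[37,6],[44,0],[46,9],[49,0]]
[[4,7],[5,18],[14,9],[18,0],[34,16],[36,11],[37,9],[38,6],[44,0],[46,9],[49,0]]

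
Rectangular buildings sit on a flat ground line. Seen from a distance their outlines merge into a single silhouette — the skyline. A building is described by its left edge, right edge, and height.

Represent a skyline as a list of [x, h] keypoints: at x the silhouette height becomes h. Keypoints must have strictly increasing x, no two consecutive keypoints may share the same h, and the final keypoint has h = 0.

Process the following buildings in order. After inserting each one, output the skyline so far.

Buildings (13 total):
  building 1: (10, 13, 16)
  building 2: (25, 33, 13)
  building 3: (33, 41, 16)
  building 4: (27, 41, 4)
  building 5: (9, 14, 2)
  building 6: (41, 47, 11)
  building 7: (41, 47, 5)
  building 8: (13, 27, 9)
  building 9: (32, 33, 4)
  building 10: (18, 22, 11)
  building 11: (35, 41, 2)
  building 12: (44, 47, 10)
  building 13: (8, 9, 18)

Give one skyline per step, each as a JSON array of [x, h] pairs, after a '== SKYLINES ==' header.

== SKYLINES ==
[[10,16],[13,0]]
[[10,16],[13,0],[25,13],[33,0]]
[[10,16],[13,0],[25,13],[33,16],[41,0]]
[[10,16],[13,0],[25,13],[33,16],[41,0]]
[[9,2],[10,16],[13,2],[14,0],[25,13],[33,16],[41,0]]
[[9,2],[10,16],[13,2],[14,0],[25,13],[33,16],[41,11],[47,0]]
[[9,2],[10,16],[13,2],[14,0],[25,13],[33,16],[41,11],[47,0]]
[[9,2],[10,16],[13,9],[25,13],[33,16],[41,11],[47,0]]
[[9,2],[10,16],[13,9],[25,13],[33,16],[41,11],[47,0]]
[[9,2],[10,16],[13,9],[18,11],[22,9],[25,13],[33,16],[41,11],[47,0]]
[[9,2],[10,16],[13,9],[18,11],[22,9],[25,13],[33,16],[41,11],[47,0]]
[[9,2],[10,16],[13,9],[18,11],[22,9],[25,13],[33,16],[41,11],[47,0]]
[[8,18],[9,2],[10,16],[13,9],[18,11],[22,9],[25,13],[33,16],[41,11],[47,0]]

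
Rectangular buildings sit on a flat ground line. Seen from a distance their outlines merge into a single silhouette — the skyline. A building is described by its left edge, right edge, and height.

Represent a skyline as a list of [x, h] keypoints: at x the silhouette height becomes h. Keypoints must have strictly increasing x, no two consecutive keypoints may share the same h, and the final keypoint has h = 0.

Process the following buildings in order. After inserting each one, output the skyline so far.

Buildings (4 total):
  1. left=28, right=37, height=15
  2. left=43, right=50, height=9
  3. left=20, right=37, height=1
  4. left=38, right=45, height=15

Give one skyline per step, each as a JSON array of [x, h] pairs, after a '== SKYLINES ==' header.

== SKYLINES ==
[[28,15],[37,0]]
[[28,15],[37,0],[43,9],[50,0]]
[[20,1],[28,15],[37,0],[43,9],[50,0]]
[[20,1],[28,15],[37,0],[38,15],[45,9],[50,0]]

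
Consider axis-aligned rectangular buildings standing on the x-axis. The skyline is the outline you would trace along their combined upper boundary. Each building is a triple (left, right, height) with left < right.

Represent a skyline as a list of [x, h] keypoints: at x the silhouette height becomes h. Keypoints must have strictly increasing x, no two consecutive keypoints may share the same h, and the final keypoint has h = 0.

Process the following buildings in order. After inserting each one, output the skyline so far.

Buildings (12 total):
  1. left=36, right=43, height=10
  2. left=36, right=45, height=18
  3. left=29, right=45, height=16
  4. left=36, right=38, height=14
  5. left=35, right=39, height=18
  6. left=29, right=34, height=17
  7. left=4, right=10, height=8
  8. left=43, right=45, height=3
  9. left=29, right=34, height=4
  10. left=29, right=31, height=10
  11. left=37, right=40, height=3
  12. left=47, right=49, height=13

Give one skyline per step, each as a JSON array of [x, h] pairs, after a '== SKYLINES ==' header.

== SKYLINES ==
[[36,10],[43,0]]
[[36,18],[45,0]]
[[29,16],[36,18],[45,0]]
[[29,16],[36,18],[45,0]]
[[29,16],[35,18],[45,0]]
[[29,17],[34,16],[35,18],[45,0]]
[[4,8],[10,0],[29,17],[34,16],[35,18],[45,0]]
[[4,8],[10,0],[29,17],[34,16],[35,18],[45,0]]
[[4,8],[10,0],[29,17],[34,16],[35,18],[45,0]]
[[4,8],[10,0],[29,17],[34,16],[35,18],[45,0]]
[[4,8],[10,0],[29,17],[34,16],[35,18],[45,0]]
[[4,8],[10,0],[29,17],[34,16],[35,18],[45,0],[47,13],[49,0]]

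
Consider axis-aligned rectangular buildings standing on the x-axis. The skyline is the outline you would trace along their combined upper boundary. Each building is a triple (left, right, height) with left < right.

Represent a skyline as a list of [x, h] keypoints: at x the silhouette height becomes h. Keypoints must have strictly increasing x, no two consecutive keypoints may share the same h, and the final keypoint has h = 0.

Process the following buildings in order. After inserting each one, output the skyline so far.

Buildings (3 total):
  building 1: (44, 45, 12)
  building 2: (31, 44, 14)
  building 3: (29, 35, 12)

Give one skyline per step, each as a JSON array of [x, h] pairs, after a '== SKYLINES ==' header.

== SKYLINES ==
[[44,12],[45,0]]
[[31,14],[44,12],[45,0]]
[[29,12],[31,14],[44,12],[45,0]]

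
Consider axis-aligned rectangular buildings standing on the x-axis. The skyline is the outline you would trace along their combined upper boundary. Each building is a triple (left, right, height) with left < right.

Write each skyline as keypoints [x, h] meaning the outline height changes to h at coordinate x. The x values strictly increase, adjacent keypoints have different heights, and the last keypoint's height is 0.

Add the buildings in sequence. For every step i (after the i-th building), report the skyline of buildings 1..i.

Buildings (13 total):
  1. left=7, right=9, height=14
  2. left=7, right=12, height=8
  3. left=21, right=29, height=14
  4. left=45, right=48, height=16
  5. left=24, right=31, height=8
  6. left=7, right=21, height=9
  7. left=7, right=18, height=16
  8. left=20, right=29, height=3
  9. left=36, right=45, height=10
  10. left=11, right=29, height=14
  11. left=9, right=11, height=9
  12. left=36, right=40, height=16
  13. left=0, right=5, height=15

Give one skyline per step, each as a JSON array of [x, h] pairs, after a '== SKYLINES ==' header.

== SKYLINES ==
[[7,14],[9,0]]
[[7,14],[9,8],[12,0]]
[[7,14],[9,8],[12,0],[21,14],[29,0]]
[[7,14],[9,8],[12,0],[21,14],[29,0],[45,16],[48,0]]
[[7,14],[9,8],[12,0],[21,14],[29,8],[31,0],[45,16],[48,0]]
[[7,14],[9,9],[21,14],[29,8],[31,0],[45,16],[48,0]]
[[7,16],[18,9],[21,14],[29,8],[31,0],[45,16],[48,0]]
[[7,16],[18,9],[21,14],[29,8],[31,0],[45,16],[48,0]]
[[7,16],[18,9],[21,14],[29,8],[31,0],[36,10],[45,16],[48,0]]
[[7,16],[18,14],[29,8],[31,0],[36,10],[45,16],[48,0]]
[[7,16],[18,14],[29,8],[31,0],[36,10],[45,16],[48,0]]
[[7,16],[18,14],[29,8],[31,0],[36,16],[40,10],[45,16],[48,0]]
[[0,15],[5,0],[7,16],[18,14],[29,8],[31,0],[36,16],[40,10],[45,16],[48,0]]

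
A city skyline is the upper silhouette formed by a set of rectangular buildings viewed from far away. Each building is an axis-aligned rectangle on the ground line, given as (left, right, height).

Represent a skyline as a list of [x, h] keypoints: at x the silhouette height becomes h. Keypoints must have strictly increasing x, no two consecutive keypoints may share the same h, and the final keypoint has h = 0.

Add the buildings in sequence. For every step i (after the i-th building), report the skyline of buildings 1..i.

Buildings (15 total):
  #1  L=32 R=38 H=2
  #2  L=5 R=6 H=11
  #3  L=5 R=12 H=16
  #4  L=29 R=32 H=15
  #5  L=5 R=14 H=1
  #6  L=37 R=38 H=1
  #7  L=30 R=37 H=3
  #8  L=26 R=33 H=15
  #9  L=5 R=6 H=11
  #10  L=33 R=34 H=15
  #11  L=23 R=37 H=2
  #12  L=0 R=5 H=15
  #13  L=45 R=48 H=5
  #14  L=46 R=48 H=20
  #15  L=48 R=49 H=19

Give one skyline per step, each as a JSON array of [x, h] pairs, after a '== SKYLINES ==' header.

== SKYLINES ==
[[32,2],[38,0]]
[[5,11],[6,0],[32,2],[38,0]]
[[5,16],[12,0],[32,2],[38,0]]
[[5,16],[12,0],[29,15],[32,2],[38,0]]
[[5,16],[12,1],[14,0],[29,15],[32,2],[38,0]]
[[5,16],[12,1],[14,0],[29,15],[32,2],[38,0]]
[[5,16],[12,1],[14,0],[29,15],[32,3],[37,2],[38,0]]
[[5,16],[12,1],[14,0],[26,15],[33,3],[37,2],[38,0]]
[[5,16],[12,1],[14,0],[26,15],[33,3],[37,2],[38,0]]
[[5,16],[12,1],[14,0],[26,15],[34,3],[37,2],[38,0]]
[[5,16],[12,1],[14,0],[23,2],[26,15],[34,3],[37,2],[38,0]]
[[0,15],[5,16],[12,1],[14,0],[23,2],[26,15],[34,3],[37,2],[38,0]]
[[0,15],[5,16],[12,1],[14,0],[23,2],[26,15],[34,3],[37,2],[38,0],[45,5],[48,0]]
[[0,15],[5,16],[12,1],[14,0],[23,2],[26,15],[34,3],[37,2],[38,0],[45,5],[46,20],[48,0]]
[[0,15],[5,16],[12,1],[14,0],[23,2],[26,15],[34,3],[37,2],[38,0],[45,5],[46,20],[48,19],[49,0]]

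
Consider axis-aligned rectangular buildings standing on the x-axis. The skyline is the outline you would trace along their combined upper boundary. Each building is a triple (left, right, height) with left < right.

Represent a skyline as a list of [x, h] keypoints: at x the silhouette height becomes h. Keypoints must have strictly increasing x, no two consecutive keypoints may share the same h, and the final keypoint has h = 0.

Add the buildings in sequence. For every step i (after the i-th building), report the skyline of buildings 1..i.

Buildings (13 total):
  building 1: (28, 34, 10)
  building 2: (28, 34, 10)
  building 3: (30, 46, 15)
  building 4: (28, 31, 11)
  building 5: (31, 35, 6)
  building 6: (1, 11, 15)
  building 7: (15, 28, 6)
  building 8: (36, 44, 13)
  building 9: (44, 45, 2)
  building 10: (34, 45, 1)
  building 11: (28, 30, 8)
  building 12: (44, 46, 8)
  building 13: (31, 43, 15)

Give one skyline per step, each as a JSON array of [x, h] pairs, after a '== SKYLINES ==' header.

== SKYLINES ==
[[28,10],[34,0]]
[[28,10],[34,0]]
[[28,10],[30,15],[46,0]]
[[28,11],[30,15],[46,0]]
[[28,11],[30,15],[46,0]]
[[1,15],[11,0],[28,11],[30,15],[46,0]]
[[1,15],[11,0],[15,6],[28,11],[30,15],[46,0]]
[[1,15],[11,0],[15,6],[28,11],[30,15],[46,0]]
[[1,15],[11,0],[15,6],[28,11],[30,15],[46,0]]
[[1,15],[11,0],[15,6],[28,11],[30,15],[46,0]]
[[1,15],[11,0],[15,6],[28,11],[30,15],[46,0]]
[[1,15],[11,0],[15,6],[28,11],[30,15],[46,0]]
[[1,15],[11,0],[15,6],[28,11],[30,15],[46,0]]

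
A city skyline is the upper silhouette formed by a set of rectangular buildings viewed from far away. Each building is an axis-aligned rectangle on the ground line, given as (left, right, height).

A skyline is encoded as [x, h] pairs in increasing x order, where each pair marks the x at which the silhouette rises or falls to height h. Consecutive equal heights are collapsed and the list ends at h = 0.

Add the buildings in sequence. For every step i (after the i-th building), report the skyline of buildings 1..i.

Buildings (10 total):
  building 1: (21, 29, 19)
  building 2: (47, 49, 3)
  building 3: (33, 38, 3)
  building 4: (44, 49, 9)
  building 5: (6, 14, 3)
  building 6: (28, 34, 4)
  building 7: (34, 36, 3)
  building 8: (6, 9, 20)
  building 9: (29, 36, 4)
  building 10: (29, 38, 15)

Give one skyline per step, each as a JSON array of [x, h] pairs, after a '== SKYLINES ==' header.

== SKYLINES ==
[[21,19],[29,0]]
[[21,19],[29,0],[47,3],[49,0]]
[[21,19],[29,0],[33,3],[38,0],[47,3],[49,0]]
[[21,19],[29,0],[33,3],[38,0],[44,9],[49,0]]
[[6,3],[14,0],[21,19],[29,0],[33,3],[38,0],[44,9],[49,0]]
[[6,3],[14,0],[21,19],[29,4],[34,3],[38,0],[44,9],[49,0]]
[[6,3],[14,0],[21,19],[29,4],[34,3],[38,0],[44,9],[49,0]]
[[6,20],[9,3],[14,0],[21,19],[29,4],[34,3],[38,0],[44,9],[49,0]]
[[6,20],[9,3],[14,0],[21,19],[29,4],[36,3],[38,0],[44,9],[49,0]]
[[6,20],[9,3],[14,0],[21,19],[29,15],[38,0],[44,9],[49,0]]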